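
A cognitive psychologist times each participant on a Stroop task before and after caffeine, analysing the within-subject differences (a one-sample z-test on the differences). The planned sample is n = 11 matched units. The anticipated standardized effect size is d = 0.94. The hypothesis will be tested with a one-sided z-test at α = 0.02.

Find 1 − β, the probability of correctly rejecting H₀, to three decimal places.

Noncentrality parameter: δ = d·√n = 0.94 × √11 = 3.1176
Critical value for a one-sided test at α = 0.02: z_α = 2.054.
Power = Φ(δ − 2.054) = Φ(1.064) = 0.8563.

Power ≈ 0.856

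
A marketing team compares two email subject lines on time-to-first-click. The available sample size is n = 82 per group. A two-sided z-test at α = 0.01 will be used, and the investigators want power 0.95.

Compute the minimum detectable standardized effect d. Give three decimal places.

d ≈ 0.659

Need Φ(δ − 2.576) = 0.95, so δ = 2.576 + 1.645 = 4.221.
(The second rejection-region term Φ(−δ − z_{α/2}) is negligible and dropped.)
δ = d·√(n/2) ⇒ d = δ/√(n/2) = 4.221/√(82/2) = 0.6592.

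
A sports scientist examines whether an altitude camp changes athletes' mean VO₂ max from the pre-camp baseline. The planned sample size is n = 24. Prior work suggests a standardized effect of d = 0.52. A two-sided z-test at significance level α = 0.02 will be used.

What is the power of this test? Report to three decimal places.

Power ≈ 0.588

Noncentrality parameter: δ = d·√n = 0.52 × √24 = 2.5475
Critical value for a two-sided test at α = 0.02: z_{α/2} = 2.326.
Power = Φ(δ − 2.326) + Φ(−δ − 2.326) = Φ(0.221) + Φ(-4.874) = 0.5875 + 0.0000 = 0.5875.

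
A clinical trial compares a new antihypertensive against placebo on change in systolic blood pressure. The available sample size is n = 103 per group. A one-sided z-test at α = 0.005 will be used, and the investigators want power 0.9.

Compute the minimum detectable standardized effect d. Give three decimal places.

d ≈ 0.538

Need Φ(δ − 2.576) = 0.9, so δ = 2.576 + 1.282 = 3.857.
δ = d·√(n/2) ⇒ d = δ/√(n/2) = 3.857/√(103/2) = 0.5375.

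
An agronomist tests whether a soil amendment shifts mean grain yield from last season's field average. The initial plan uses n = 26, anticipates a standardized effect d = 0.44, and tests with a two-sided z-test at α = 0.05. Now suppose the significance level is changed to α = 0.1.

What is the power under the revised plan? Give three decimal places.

Power ≈ 0.725

δ = d·√n = 0.44 × √26 = 2.2436 (unchanged). New critical value: z_{0.05} = 1.645.
Revised power = Φ(δ − 1.645) + Φ(−δ − 1.645) = Φ(0.599) + Φ(-3.888) = 0.7253 + 0.0001 = 0.7254.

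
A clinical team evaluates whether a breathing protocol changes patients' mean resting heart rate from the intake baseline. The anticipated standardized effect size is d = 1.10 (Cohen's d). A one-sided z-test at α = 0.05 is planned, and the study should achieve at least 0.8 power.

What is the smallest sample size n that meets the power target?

n = 6

Set Φ(δ − 1.645) = 0.8; then δ − 1.645 = Φ⁻¹(0.8) = 0.842, giving δ = 2.486.
δ = d·√n ⇒ n = (δ/d)² = (2.486 / 1.10)² = 5.11.
Rounding up, n = 6.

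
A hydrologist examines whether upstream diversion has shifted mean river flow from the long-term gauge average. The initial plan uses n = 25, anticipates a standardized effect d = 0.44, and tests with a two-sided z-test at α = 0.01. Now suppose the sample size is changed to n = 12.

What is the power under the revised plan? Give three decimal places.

Power ≈ 0.147

With n = 12: δ = d·√n = 0.44 × √12 = 1.5242. Critical value z_{0.005} = 2.576.
Revised power = Φ(δ − 2.576) + Φ(−δ − 2.576) = Φ(-1.052) + Φ(-4.100) = 0.1465 + 0.0000 = 0.1465.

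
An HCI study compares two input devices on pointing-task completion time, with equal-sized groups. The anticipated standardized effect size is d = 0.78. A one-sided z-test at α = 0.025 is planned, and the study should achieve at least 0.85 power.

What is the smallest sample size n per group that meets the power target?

n = 30 per group

For power 0.85 need Φ(δ − z_{0.025}) = 0.85, so δ = z_{0.025} + z_{0.15} = 1.960 + 1.036 = 2.996.
δ = d·√(n/2) ⇒ n = 2(δ/d)² = 2 × (2.996 / 0.78)² = 29.51.
Rounding up, n = 30 per group.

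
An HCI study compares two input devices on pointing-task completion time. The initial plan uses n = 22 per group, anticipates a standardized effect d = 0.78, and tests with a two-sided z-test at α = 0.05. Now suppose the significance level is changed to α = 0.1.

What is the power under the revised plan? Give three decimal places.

Power ≈ 0.827

δ = d·√(n/2) = 0.78 × √(22/2) = 2.5870 (unchanged). New critical value: z_{0.05} = 1.645.
Revised power = Φ(δ − 1.645) + Φ(−δ − 1.645) = Φ(0.942) + Φ(-4.232) = 0.8269 + 0.0000 = 0.8269.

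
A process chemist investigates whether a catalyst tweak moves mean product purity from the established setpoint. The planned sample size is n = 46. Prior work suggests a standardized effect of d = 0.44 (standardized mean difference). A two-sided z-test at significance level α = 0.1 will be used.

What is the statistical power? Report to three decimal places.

Power ≈ 0.910

Noncentrality parameter: δ = d·√n = 0.44 × √46 = 2.9842
Two-sided α = 0.1 → critical value z_{0.05} = 1.645.
Power = Φ(δ − 1.645) + Φ(−δ − 1.645) = Φ(1.339) + Φ(-4.629) = 0.9098 + 0.0000 = 0.9098.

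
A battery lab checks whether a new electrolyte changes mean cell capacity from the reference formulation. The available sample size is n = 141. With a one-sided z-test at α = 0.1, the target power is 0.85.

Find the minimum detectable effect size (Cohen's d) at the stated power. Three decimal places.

Required noncentrality: δ = z_{0.1} + z_{0.15} = 1.282 + 1.036 = 2.318.
δ = d·√n ⇒ d = δ/√n = 2.318/√141 = 0.1952.

d ≈ 0.195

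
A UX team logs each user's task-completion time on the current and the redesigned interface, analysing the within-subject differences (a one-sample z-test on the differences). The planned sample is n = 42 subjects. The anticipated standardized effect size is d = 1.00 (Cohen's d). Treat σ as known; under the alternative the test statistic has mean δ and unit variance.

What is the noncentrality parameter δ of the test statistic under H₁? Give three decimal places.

δ = d·√n = 1.00 × √42 = 6.4807

δ ≈ 6.481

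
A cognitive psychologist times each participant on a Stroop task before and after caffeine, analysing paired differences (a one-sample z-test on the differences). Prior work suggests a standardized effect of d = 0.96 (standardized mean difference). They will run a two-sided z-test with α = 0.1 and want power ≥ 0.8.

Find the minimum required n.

Set Φ(δ − 1.645) = 0.8; then δ − 1.645 = Φ⁻¹(0.8) = 0.842, giving δ = 2.486.
(Ignoring the negligible lower-tail rejection probability gives the usual closed-form inversion.)
δ = d·√n ⇒ n = (δ/d)² = (2.486 / 0.96)² = 6.71.
Rounding up, n = 7.

n = 7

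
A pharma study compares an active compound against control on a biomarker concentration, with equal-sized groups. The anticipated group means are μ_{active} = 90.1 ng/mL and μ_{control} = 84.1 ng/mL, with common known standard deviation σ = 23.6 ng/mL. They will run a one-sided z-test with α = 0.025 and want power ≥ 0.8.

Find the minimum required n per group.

Standardized effect: d = |μ_{active} − μ_{control}| / σ = |90.1 − 84.1| / 23.6 = 0.2542
For power 0.8 need Φ(δ − z_{0.025}) = 0.8, so δ = z_{0.025} + z_{0.20} = 1.960 + 0.842 = 2.802.
δ = d·√(n/2) ⇒ n = 2(δ/d)² = 2 × (2.802 / 0.2542)² = 242.86.
Rounding up, n = 243 per group.

n = 243 per group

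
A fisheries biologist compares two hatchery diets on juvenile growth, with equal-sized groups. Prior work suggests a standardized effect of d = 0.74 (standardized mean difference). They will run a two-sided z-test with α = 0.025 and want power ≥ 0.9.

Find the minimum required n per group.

For power 0.9 need Φ(δ − z_{0.0125}) = 0.9, so δ = z_{0.0125} + z_{0.10} = 2.241 + 1.282 = 3.523.
(Ignoring the negligible lower-tail rejection probability gives the usual closed-form inversion.)
δ = d·√(n/2) ⇒ n = 2(δ/d)² = 2 × (3.523 / 0.74)² = 45.33.
Round up to the next whole unit.

n = 46 per group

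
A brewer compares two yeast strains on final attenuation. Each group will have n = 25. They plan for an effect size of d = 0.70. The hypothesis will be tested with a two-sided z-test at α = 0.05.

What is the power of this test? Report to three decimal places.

Noncentrality parameter: δ = d·√(n/2) = 0.70 × √(25/2) = 2.4749
Critical value for a two-sided test at α = 0.05: z_{α/2} = 1.960.
Power = Φ(δ − 1.960) + Φ(−δ − 1.960) = Φ(0.515) + Φ(-4.435) = 0.6967 + 0.0000 = 0.6967.

Power ≈ 0.697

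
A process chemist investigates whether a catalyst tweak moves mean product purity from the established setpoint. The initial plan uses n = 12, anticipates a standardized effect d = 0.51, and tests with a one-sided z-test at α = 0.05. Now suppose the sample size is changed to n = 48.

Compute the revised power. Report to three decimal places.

With n = 48: δ = d·√n = 0.51 × √48 = 3.5334. Critical value z_{0.05} = 1.645.
Revised power = Φ(δ − 1.645) = Φ(1.889) = 0.9705.

Power ≈ 0.971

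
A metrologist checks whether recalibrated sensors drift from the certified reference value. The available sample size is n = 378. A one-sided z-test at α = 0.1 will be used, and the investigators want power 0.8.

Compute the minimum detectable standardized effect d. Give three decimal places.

d ≈ 0.109

Required noncentrality: δ = z_{0.1} + z_{0.20} = 1.282 + 0.842 = 2.123.
δ = d·√n ⇒ d = δ/√n = 2.123/√378 = 0.1092.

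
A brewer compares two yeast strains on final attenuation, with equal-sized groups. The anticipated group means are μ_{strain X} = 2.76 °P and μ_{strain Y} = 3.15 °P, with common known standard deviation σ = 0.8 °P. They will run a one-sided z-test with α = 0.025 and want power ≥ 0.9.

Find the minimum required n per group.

n = 89 per group

Standardized effect: d = |μ_{strain X} − μ_{strain Y}| / σ = |2.76 − 3.15| / 0.8 = 0.4875
Set Φ(δ − 1.960) = 0.9; then δ − 1.960 = Φ⁻¹(0.9) = 1.282, giving δ = 3.242.
δ = d·√(n/2) ⇒ n = 2(δ/d)² = 2 × (3.242 / 0.4875)² = 88.43.
Rounding up, n = 89 per group.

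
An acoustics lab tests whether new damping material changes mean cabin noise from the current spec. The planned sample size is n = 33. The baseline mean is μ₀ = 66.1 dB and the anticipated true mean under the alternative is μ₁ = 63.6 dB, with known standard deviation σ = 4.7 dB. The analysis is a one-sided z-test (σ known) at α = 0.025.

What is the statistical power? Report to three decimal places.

Power ≈ 0.863

Standardized effect: d = |μ₁ − μ₀| / σ = |63.6 − 66.1| / 4.7 = 0.5319
Noncentrality parameter: δ = d·√n = 0.5319 × √33 = 3.0556
One-sided α = 0.025 → critical value z_{0.025} = 1.960.
Power = Φ(δ − 1.960) = Φ(1.096) = 0.8634.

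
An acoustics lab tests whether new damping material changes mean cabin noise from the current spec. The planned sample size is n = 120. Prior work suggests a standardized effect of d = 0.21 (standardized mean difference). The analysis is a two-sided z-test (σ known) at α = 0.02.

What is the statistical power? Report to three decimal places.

Noncentrality parameter: δ = d·√n = 0.21 × √120 = 2.3004
Critical value for a two-sided test at α = 0.02: z_{α/2} = 2.326.
Power = Φ(δ − 2.326) + Φ(−δ − 2.326) = Φ(-0.026) + Φ(-4.627) = 0.4897 + 0.0000 = 0.4897.

Power ≈ 0.490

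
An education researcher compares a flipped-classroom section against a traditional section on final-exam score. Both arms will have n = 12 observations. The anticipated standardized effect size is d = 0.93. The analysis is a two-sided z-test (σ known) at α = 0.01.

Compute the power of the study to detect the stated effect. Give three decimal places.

Power ≈ 0.383

Noncentrality parameter: δ = d·√(n/2) = 0.93 × √(12/2) = 2.2780
Critical value for a two-sided test at α = 0.01: z_{α/2} = 2.576.
Power = Φ(δ − 2.576) + Φ(−δ − 2.576) = Φ(-0.298) + Φ(-4.854) = 0.3829 + 0.0000 = 0.3829.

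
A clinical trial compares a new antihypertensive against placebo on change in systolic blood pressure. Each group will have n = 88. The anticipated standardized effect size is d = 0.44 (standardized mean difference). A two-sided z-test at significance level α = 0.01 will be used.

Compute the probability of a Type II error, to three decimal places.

Noncentrality parameter: δ = d·√(n/2) = 0.44 × √(88/2) = 2.9186
Two-sided α = 0.01 → critical value z_{0.005} = 2.576.
Power = Φ(δ − 2.576) + Φ(−δ − 2.576) = Φ(0.343) + Φ(-5.494) = 0.6341 + 0.0000 = 0.6341.
Type II error: β = 1 − power = 1 − 0.6341 = 0.3659.

β ≈ 0.366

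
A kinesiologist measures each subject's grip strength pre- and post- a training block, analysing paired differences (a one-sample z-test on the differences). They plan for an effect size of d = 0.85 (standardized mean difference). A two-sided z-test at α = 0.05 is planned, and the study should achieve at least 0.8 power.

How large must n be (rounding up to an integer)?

Set Φ(δ − 1.960) = 0.8; then δ − 1.960 = Φ⁻¹(0.8) = 0.842, giving δ = 2.802.
(Ignoring the negligible lower-tail rejection probability gives the usual closed-form inversion.)
δ = d·√n ⇒ n = (δ/d)² = (2.802 / 0.85)² = 10.86.
Rounding up, n = 11.

n = 11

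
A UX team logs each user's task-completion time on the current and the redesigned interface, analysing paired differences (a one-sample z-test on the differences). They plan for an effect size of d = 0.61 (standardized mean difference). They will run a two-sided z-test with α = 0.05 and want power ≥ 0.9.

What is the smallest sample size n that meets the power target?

For power 0.9 need Φ(δ − z_{0.025}) = 0.9, so δ = z_{0.025} + z_{0.10} = 1.960 + 1.282 = 3.242.
(For δ > 0 the lower-tail rejection region contributes negligibly to power, so the one-term inversion is standard.)
δ = d·√n ⇒ n = (δ/d)² = (3.242 / 0.61)² = 28.24.
Rounding up, n = 29.

n = 29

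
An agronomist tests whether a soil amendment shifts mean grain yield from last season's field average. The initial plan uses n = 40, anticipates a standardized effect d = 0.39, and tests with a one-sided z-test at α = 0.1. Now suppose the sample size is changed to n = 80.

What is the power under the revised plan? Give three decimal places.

Power ≈ 0.986

With n = 80: δ = d·√n = 0.39 × √80 = 3.4883. Critical value z_{0.1} = 1.282.
Revised power = P(Z > 1.282 − δ) = Φ(2.207) = 0.9863.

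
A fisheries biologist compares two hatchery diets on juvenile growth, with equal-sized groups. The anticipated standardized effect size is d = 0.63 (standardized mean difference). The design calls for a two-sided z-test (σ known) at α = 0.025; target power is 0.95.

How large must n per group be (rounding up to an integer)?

n = 77 per group

Set Φ(δ − 2.241) = 0.95; then δ − 2.241 = Φ⁻¹(0.95) = 1.645, giving δ = 3.886.
(Ignoring the negligible lower-tail rejection probability gives the usual closed-form inversion.)
δ = d·√(n/2) ⇒ n = 2(δ/d)² = 2 × (3.886 / 0.63)² = 76.10.
Rounding up, n = 77 per group.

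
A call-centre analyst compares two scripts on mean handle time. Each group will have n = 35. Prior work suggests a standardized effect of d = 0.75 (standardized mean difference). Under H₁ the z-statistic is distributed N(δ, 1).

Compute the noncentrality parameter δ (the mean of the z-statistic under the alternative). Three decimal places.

δ = d·√(n/2) = 0.75 × √(35/2) = 3.1375

δ ≈ 3.137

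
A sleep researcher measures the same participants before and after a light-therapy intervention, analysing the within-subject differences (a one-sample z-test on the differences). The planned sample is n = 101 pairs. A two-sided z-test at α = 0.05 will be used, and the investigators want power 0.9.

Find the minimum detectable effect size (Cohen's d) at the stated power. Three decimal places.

d ≈ 0.323

Required noncentrality: δ = z_{0.025} + z_{0.10} = 1.960 + 1.282 = 3.242.
(The second rejection-region term Φ(−δ − z_{α/2}) is negligible and dropped.)
δ = d·√n ⇒ d = δ/√n = 3.242/√101 = 0.3225.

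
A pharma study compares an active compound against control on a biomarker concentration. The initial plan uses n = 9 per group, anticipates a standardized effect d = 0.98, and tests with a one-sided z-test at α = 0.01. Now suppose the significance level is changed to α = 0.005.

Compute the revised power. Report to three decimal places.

δ = d·√(n/2) = 0.98 × √(9/2) = 2.0789 (unchanged). New critical value: z_{0.005} = 2.576.
Revised power = Φ(δ − 2.576) = Φ(-0.497) = 0.3096.

Power ≈ 0.310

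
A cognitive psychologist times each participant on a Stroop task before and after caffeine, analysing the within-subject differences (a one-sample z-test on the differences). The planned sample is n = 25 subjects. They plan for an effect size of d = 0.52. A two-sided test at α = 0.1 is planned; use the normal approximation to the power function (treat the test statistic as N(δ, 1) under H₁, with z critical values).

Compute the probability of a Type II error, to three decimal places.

Noncentrality parameter: δ = d·√n = 0.52 × √25 = 2.6000
Critical value for a two-sided test at α = 0.1: z_{α/2} = 1.645.
Power = Φ(δ − 1.645) + Φ(−δ − 1.645) = Φ(0.955) + Φ(-4.245) = 0.8302 + 0.0000 = 0.8303.
Type II error: β = 1 − power = 1 − 0.8303 = 0.1697.

β ≈ 0.170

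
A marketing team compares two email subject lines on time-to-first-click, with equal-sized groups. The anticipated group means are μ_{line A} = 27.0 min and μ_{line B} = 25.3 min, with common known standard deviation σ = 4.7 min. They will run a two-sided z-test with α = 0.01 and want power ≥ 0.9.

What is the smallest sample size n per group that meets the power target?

n = 228 per group

Standardized effect: d = |μ_{line A} − μ_{line B}| / σ = |27.0 − 25.3| / 4.7 = 0.3617
Set Φ(δ − 2.576) = 0.9; then δ − 2.576 = Φ⁻¹(0.9) = 1.282, giving δ = 3.857.
(For δ > 0 the lower-tail rejection region contributes negligibly to power, so the one-term inversion is standard.)
δ = d·√(n/2) ⇒ n = 2(δ/d)² = 2 × (3.857 / 0.3617)² = 227.46.
Rounding up, n = 228 per group.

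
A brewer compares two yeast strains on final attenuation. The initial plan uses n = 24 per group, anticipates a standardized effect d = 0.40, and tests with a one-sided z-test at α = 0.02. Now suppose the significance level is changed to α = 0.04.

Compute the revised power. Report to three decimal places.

Power ≈ 0.358

δ = d·√(n/2) = 0.40 × √(24/2) = 1.3856 (unchanged). New critical value: z_{0.04} = 1.751.
Revised power = Φ(δ − 1.751) = Φ(-0.365) = 0.3575.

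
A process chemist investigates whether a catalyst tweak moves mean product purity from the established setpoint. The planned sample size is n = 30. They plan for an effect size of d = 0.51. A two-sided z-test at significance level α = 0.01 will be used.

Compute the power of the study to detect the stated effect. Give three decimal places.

Noncentrality parameter: δ = d·√n = 0.51 × √30 = 2.7934
Two-sided α = 0.01 → critical value z_{0.005} = 2.576.
Power = Φ(δ − 2.576) + Φ(−δ − 2.576) = Φ(0.218) + Φ(-5.369) = 0.5861 + 0.0000 = 0.5861.

Power ≈ 0.586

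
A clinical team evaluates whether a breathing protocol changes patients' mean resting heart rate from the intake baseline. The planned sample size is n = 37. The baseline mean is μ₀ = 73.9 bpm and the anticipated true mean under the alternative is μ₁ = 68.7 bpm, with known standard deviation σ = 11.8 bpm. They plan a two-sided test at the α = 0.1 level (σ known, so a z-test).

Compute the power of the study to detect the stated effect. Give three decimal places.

Standardized effect: d = |μ₁ − μ₀| / σ = |68.7 − 73.9| / 11.8 = 0.4407
Noncentrality parameter: δ = d·√n = 0.4407 × √37 = 2.6805
Critical value for a two-sided test at α = 0.1: z_{α/2} = 1.645.
Power = Φ(δ − 1.645) + Φ(−δ − 1.645) = Φ(1.036) + Φ(-4.325) = 0.8498 + 0.0000 = 0.8498.

Power ≈ 0.850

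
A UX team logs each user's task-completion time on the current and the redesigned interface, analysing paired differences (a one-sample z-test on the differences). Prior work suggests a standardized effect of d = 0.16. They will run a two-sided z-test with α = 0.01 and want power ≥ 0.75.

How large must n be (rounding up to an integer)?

Set Φ(δ − 2.576) = 0.75; then δ − 2.576 = Φ⁻¹(0.75) = 0.674, giving δ = 3.250.
(Ignoring the negligible lower-tail rejection probability gives the usual closed-form inversion.)
δ = d·√n ⇒ n = (δ/d)² = (3.250 / 0.16)² = 412.68.
Round up to the next whole unit.

n = 413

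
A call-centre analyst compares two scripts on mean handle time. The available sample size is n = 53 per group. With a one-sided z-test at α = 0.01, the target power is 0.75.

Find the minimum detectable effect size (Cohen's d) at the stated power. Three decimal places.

d ≈ 0.583

Required noncentrality: δ = z_{0.01} + z_{0.25} = 2.326 + 0.674 = 3.001.
δ = d·√(n/2) ⇒ d = δ/√(n/2) = 3.001/√(53/2) = 0.5829.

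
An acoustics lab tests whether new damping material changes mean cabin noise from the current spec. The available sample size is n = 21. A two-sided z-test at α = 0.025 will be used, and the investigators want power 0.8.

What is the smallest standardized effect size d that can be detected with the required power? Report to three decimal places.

d ≈ 0.673

Need Φ(δ − 2.241) = 0.8, so δ = 2.241 + 0.842 = 3.083.
(The second rejection-region term Φ(−δ − z_{α/2}) is negligible and dropped.)
δ = d·√n ⇒ d = δ/√n = 3.083/√21 = 0.6728.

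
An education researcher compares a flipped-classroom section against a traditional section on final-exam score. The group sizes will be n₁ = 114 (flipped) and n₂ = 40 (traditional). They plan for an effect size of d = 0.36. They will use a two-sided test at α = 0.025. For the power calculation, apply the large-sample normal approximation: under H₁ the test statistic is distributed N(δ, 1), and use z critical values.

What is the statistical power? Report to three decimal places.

Power ≈ 0.389

Noncentrality parameter: δ = d / √(1/n₁ + 1/n₂) = 0.36 / √(1/114 + 1/40) = 1.9590
Two-sided α = 0.025 → critical value z_{0.0125} = 2.241.
Power = Φ(δ − 2.241) + Φ(−δ − 2.241) = Φ(-0.282) + Φ(-4.200) = 0.3888 + 0.0000 = 0.3888.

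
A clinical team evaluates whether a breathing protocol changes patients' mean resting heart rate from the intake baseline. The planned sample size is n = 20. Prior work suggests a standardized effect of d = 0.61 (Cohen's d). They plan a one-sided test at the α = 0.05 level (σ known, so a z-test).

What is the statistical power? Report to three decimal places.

Noncentrality parameter: δ = d·√n = 0.61 × √20 = 2.7280
One-sided α = 0.05 → critical value z_{0.05} = 1.645.
Power = P(Z > 1.645 − δ) = Φ(1.083) = 0.8606.

Power ≈ 0.861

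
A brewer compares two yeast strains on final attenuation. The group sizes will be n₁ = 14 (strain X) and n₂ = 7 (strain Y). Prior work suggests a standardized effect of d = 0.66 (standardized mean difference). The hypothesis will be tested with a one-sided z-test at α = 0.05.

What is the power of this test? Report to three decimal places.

Noncentrality parameter: δ = d / √(1/n₁ + 1/n₂) = 0.66 / √(1/14 + 1/7) = 1.4258
Critical value for a one-sided test at α = 0.05: z_α = 1.645.
Power = P(Z > 1.645 − δ) = Φ(-0.219) = 0.4133.

Power ≈ 0.413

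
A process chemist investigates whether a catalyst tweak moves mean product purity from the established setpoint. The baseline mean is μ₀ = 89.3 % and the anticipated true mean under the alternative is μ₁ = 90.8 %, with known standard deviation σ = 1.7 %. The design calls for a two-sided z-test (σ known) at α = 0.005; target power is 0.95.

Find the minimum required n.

Standardized effect: d = |μ₁ − μ₀| / σ = |90.8 − 89.3| / 1.7 = 0.8824
Set Φ(δ − 2.807) = 0.95; then δ − 2.807 = Φ⁻¹(0.95) = 1.645, giving δ = 4.452.
(The Φ(−δ − z_{α/2}) term is vanishingly small for δ > 0 and is dropped in the standard sample-size formula.)
δ = d·√n ⇒ n = (δ/d)² = (4.452 / 0.8824)² = 25.46.
Round up to the next whole unit.

n = 26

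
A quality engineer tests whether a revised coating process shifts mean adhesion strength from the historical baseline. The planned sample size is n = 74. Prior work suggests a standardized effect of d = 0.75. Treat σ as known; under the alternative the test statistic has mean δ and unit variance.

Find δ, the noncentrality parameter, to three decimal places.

δ ≈ 6.452

δ = d·√n = 0.75 × √74 = 6.4517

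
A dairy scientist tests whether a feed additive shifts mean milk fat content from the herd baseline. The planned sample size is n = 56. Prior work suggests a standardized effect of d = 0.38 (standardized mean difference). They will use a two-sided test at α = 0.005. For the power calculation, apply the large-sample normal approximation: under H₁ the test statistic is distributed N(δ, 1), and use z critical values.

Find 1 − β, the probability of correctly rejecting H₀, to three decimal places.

Power ≈ 0.515

Noncentrality parameter: δ = d·√n = 0.38 × √56 = 2.8437
Critical value for a two-sided test at α = 0.005: z_{α/2} = 2.807.
Power = Φ(δ − 2.807) + Φ(−δ − 2.807) = Φ(0.037) + Φ(-5.651) = 0.5146 + 0.0000 = 0.5146.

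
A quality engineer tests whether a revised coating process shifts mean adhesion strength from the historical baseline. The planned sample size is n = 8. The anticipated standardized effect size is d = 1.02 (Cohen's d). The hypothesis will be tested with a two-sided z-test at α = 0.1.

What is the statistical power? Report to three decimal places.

Noncentrality parameter: δ = d·√n = 1.02 × √8 = 2.8850
Critical value for a two-sided test at α = 0.1: z_{α/2} = 1.645.
Power = Φ(δ − 1.645) + Φ(−δ − 1.645) = Φ(1.240) + Φ(-4.530) = 0.8925 + 0.0000 = 0.8925.

Power ≈ 0.893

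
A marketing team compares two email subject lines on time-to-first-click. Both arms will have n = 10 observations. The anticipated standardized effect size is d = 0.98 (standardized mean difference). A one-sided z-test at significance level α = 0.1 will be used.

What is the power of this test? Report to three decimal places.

Noncentrality parameter: δ = d·√(n/2) = 0.98 × √(10/2) = 2.1913
One-sided α = 0.1 → critical value z_{0.1} = 1.282.
Power = Φ(δ − 1.282) = Φ(0.910) = 0.8185.

Power ≈ 0.819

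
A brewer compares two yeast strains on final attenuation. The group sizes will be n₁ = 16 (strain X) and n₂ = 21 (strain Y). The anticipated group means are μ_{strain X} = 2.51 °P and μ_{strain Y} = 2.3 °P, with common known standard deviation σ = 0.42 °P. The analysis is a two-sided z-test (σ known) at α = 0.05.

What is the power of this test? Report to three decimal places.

Standardized effect: d = |μ_{strain X} − μ_{strain Y}| / σ = |2.51 − 2.3| / 0.42 = 0.5000
Noncentrality parameter: δ = d / √(1/n₁ + 1/n₂) = 0.5000 / √(1/16 + 1/21) = 1.5067
Two-sided α = 0.05 → critical value z_{0.025} = 1.960.
Power = Φ(δ − 1.960) + Φ(−δ − 1.960) = Φ(-0.453) + Φ(-3.467) = 0.3252 + 0.0003 = 0.3255.

Power ≈ 0.325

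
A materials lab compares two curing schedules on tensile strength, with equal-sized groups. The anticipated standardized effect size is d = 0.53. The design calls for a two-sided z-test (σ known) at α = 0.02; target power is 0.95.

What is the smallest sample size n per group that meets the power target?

Set Φ(δ − 2.326) = 0.95; then δ − 2.326 = Φ⁻¹(0.95) = 1.645, giving δ = 3.971.
(Ignoring the negligible lower-tail rejection probability gives the usual closed-form inversion.)
δ = d·√(n/2) ⇒ n = 2(δ/d)² = 2 × (3.971 / 0.53)² = 112.29.
Round up to the next whole unit.

n = 113 per group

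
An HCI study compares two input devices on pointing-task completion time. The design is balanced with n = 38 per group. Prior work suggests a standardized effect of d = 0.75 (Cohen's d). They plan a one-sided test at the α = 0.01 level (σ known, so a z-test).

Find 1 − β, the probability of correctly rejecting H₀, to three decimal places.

Noncentrality parameter: δ = d·√(n/2) = 0.75 × √(38/2) = 3.2692
One-sided α = 0.01 → critical value z_{0.01} = 2.326.
Power = Φ(δ − 2.326) = Φ(0.943) = 0.8271.

Power ≈ 0.827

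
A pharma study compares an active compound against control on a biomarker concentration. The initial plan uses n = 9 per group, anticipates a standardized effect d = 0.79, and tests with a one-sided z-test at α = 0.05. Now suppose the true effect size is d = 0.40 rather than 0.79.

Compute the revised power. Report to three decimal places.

Power ≈ 0.213

With d = 0.40: δ = d·√(n/2) = 0.40 × √(9/2) = 0.8485. Critical value z_{0.05} = 1.645.
Revised power = P(Z > 1.645 − δ) = Φ(-0.796) = 0.2129.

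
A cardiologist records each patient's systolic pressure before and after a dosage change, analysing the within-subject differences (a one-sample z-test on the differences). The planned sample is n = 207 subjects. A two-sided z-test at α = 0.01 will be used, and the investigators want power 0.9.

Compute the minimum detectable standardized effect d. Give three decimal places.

d ≈ 0.268

Required noncentrality: δ = z_{0.005} + z_{0.10} = 2.576 + 1.282 = 3.857.
(The second rejection-region term Φ(−δ − z_{α/2}) is negligible and dropped.)
δ = d·√n ⇒ d = δ/√n = 3.857/√207 = 0.2681.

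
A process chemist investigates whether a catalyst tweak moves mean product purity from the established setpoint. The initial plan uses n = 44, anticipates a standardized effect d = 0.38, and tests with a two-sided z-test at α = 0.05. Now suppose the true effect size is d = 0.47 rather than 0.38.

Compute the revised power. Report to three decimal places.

Power ≈ 0.876

With d = 0.47: δ = d·√n = 0.47 × √44 = 3.1176. Critical value z_{0.025} = 1.960.
Revised power = Φ(δ − 1.960) + Φ(−δ − 1.960) = Φ(1.158) + Φ(-5.078) = 0.8765 + 0.0000 = 0.8765.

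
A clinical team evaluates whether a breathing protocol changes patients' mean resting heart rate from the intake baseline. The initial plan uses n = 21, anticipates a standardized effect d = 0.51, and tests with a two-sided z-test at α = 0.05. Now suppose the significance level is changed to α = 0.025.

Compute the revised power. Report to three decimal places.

Power ≈ 0.538

δ = d·√n = 0.51 × √21 = 2.3371 (unchanged). New critical value: z_{0.0125} = 2.241.
Revised power = Φ(δ − 2.241) + Φ(−δ − 2.241) = Φ(0.096) + Φ(-4.579) = 0.5381 + 0.0000 = 0.5381.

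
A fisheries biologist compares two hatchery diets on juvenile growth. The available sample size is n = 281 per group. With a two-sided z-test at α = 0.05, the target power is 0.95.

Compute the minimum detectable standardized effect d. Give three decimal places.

d ≈ 0.304

Required noncentrality: δ = z_{0.025} + z_{0.05} = 1.960 + 1.645 = 3.605.
(The second rejection-region term Φ(−δ − z_{α/2}) is negligible and dropped.)
δ = d·√(n/2) ⇒ d = δ/√(n/2) = 3.605/√(281/2) = 0.3041.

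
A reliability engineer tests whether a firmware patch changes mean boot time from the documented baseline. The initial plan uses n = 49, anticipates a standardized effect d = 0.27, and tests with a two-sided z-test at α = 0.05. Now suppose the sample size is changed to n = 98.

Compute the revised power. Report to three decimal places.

With n = 98: δ = d·√n = 0.27 × √98 = 2.6729. Critical value z_{0.025} = 1.960.
Revised power = Φ(δ − 1.960) + Φ(−δ − 1.960) = Φ(0.713) + Φ(-4.633) = 0.7620 + 0.0000 = 0.7620.

Power ≈ 0.762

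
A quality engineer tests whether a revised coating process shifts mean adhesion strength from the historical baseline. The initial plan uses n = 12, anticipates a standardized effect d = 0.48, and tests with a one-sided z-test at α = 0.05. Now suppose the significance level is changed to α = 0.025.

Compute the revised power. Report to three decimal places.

Power ≈ 0.383

δ = d·√n = 0.48 × √12 = 1.6628 (unchanged). New critical value: z_{0.025} = 1.960.
Revised power = Φ(δ − 1.960) = Φ(-0.297) = 0.3832.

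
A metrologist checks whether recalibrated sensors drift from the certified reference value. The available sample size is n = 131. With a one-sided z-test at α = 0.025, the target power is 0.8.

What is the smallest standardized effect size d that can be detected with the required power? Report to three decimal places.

Required noncentrality: δ = z_{0.025} + z_{0.20} = 1.960 + 0.842 = 2.802.
δ = d·√n ⇒ d = δ/√n = 2.802/√131 = 0.2448.

d ≈ 0.245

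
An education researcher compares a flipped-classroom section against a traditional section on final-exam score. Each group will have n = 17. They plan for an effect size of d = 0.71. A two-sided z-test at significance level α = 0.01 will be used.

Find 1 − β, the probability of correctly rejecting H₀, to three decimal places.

Power ≈ 0.306

Noncentrality parameter: δ = d·√(n/2) = 0.71 × √(17/2) = 2.0700
Critical value for a two-sided test at α = 0.01: z_{α/2} = 2.576.
Power = Φ(δ − 2.576) + Φ(−δ − 2.576) = Φ(-0.506) + Φ(-4.646) = 0.3065 + 0.0000 = 0.3065.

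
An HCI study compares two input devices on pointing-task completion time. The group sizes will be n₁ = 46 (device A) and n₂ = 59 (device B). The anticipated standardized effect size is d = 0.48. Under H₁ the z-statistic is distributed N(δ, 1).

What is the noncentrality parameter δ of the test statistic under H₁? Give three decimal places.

The noncentrality parameter scales effect size by the design's sample-size factor: δ = d / √(1/n₁ + 1/n₂) = 0.48 / √(1/46 + 1/59) = 2.4403

δ ≈ 2.440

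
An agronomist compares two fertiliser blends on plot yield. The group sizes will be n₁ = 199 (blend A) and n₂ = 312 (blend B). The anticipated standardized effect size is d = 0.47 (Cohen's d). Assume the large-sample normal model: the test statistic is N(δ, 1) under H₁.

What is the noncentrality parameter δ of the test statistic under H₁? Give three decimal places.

The noncentrality parameter scales effect size by the design's sample-size factor: δ = d / √(1/n₁ + 1/n₂) = 0.47 / √(1/199 + 1/312) = 5.1807

δ ≈ 5.181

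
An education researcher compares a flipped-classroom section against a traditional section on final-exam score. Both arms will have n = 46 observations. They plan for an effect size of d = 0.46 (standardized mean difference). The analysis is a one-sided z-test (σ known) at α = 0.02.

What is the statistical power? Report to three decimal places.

Noncentrality parameter: δ = d·√(n/2) = 0.46 × √(46/2) = 2.2061
One-sided α = 0.02 → critical value z_{0.02} = 2.054.
Power = P(Z > 2.054 − δ) = Φ(0.152) = 0.5605.

Power ≈ 0.561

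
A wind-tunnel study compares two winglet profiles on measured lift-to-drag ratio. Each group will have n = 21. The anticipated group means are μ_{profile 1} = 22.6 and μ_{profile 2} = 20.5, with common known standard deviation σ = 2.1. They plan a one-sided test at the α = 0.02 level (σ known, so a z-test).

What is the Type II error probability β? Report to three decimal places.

Standardized effect: d = |μ_{profile 1} − μ_{profile 2}| / σ = |22.6 − 20.5| / 2.1 = 1.0000
Noncentrality parameter: δ = d·√(n/2) = 1.0000 × √(21/2) = 3.2404
One-sided α = 0.02 → critical value z_{0.02} = 2.054.
Power = P(Z > 2.054 − δ) = Φ(1.187) = 0.8823.
Type II error: β = 1 − power = 1 − 0.8823 = 0.1177.

β ≈ 0.118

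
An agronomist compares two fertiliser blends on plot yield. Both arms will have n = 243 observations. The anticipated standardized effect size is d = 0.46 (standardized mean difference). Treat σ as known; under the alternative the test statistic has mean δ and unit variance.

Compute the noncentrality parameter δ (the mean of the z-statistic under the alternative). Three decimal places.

δ ≈ 5.070

The noncentrality parameter scales effect size by the design's sample-size factor: δ = d·√(n/2) = 0.46 × √(243/2) = 5.0704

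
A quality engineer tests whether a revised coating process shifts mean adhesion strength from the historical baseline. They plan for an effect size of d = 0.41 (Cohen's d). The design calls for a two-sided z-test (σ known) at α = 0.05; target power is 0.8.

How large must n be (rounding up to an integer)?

Set Φ(δ − 1.960) = 0.8; then δ − 1.960 = Φ⁻¹(0.8) = 0.842, giving δ = 2.802.
(The Φ(−δ − z_{α/2}) term is vanishingly small for δ > 0 and is dropped in the standard sample-size formula.)
δ = d·√n ⇒ n = (δ/d)² = (2.802 / 0.41)² = 46.69.
Rounding up, n = 47.

n = 47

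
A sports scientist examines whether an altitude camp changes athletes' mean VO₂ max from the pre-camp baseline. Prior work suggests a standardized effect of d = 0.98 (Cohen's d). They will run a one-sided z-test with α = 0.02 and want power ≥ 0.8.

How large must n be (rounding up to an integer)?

For power 0.8 need Φ(δ − z_{0.02}) = 0.8, so δ = z_{0.02} + z_{0.20} = 2.054 + 0.842 = 2.895.
δ = d·√n ⇒ n = (δ/d)² = (2.895 / 0.98)² = 8.73.
Round up to the next whole unit.

n = 9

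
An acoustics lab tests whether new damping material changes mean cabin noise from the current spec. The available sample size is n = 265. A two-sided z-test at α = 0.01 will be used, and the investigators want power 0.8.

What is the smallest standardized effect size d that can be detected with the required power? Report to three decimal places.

Need Φ(δ − 2.576) = 0.8, so δ = 2.576 + 0.842 = 3.417.
(The second rejection-region term Φ(−δ − z_{α/2}) is negligible and dropped.)
δ = d·√n ⇒ d = δ/√n = 3.417/√265 = 0.2099.

d ≈ 0.210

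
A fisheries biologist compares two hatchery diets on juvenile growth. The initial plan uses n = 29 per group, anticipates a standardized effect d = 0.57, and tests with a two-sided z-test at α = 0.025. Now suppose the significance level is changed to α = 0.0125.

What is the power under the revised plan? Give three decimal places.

δ = d·√(n/2) = 0.57 × √(29/2) = 2.1705 (unchanged). New critical value: z_{0.0063} = 2.498.
Revised power = Φ(δ − 2.498) + Φ(−δ − 2.498) = Φ(-0.327) + Φ(-4.668) = 0.3718 + 0.0000 = 0.3718.

Power ≈ 0.372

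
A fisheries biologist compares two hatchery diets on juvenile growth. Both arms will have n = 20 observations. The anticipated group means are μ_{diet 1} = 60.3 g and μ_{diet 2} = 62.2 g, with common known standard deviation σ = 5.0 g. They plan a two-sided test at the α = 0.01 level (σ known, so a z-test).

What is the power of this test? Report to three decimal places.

Standardized effect: d = |μ_{diet 1} − μ_{diet 2}| / σ = |60.3 − 62.2| / 5.0 = 0.3800
Noncentrality parameter: δ = d·√(n/2) = 0.3800 × √(20/2) = 1.2017
Critical value for a two-sided test at α = 0.01: z_{α/2} = 2.576.
Power = Φ(δ − 2.576) + Φ(−δ − 2.576) = Φ(-1.374) + Φ(-3.777) = 0.0847 + 0.0001 = 0.0848.

Power ≈ 0.085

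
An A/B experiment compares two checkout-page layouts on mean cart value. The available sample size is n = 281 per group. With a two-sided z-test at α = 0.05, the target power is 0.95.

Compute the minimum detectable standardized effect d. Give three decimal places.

d ≈ 0.304

Need Φ(δ − 1.960) = 0.95, so δ = 1.960 + 1.645 = 3.605.
(The second rejection-region term Φ(−δ − z_{α/2}) is negligible and dropped.)
δ = d·√(n/2) ⇒ d = δ/√(n/2) = 3.605/√(281/2) = 0.3041.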